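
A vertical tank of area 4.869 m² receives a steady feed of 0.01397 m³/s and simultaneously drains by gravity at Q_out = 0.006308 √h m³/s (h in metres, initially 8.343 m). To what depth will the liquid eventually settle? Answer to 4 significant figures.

Volume balance on the tank: A dh/dt = Q_in − 0.006308 √h. At steady state dh/dt = 0:
Q_in = 0.006308 √h_ss ⇒ √h_ss = 0.01397/0.006308 = 2.21465.
h_ss = 2.21465² = 4.90467 m. (Since h₀ = 8.343 m > h_ss, the level will fall toward this value.)

4.905 m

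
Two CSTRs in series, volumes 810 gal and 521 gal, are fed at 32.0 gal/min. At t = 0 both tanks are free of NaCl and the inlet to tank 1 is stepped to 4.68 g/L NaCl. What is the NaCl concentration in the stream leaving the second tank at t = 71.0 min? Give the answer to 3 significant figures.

3.99 g/L

Species balance on tank i: dCᵢ/dt = (Cᵢ₋₁ − Cᵢ)/τᵢ with τᵢ = Vᵢ/Q.
τ₁ = 810/32.0 = 25.312 min; τ₂ = 521/32.0 = 16.281 min.
Tank 1: C₁ = C_in(1 − e^(−t/τ₁)). Tank 2 (τ₁ ≠ τ₂): C₂ = C_in[1 − (τ₁ e^(−t/τ₁) − τ₂ e^(−t/τ₂))/(τ₁ − τ₂)].
At t = 71.0: e^(−t/τ₁) = 0.060511, e^(−t/τ₂) = 0.012768.
C₂ = 4.68·[1 − (25.312·0.060511 − 16.281·0.012768)/(9.0312)] = 4.68·0.85342 = 3.9940 g/L.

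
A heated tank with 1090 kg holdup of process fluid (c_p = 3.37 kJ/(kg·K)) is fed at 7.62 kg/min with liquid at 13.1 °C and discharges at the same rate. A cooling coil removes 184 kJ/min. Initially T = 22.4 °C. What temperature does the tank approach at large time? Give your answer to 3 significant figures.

First-law balance (no shaft work): M c_p dT/dt = ṁ c_p (T_in − T) − 184.
At steady state dT/dt = 0 ⇒ T_ss = T_in − Q̇/(ṁ c_p) = 13.1 − 184/(7.62·3.37) = 5.9347 °C.

5.93 °C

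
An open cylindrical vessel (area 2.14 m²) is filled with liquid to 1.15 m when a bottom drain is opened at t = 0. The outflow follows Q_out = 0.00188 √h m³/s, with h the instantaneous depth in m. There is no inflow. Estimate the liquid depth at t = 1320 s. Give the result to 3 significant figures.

With no inflow, A dh/dt = −0.00188 √h.
∫ h^(−1/2) dh = −(0.00188/A) ∫ dt, giving 2√h = 2√h₀ − (0.00188/A) t.
√h = √1.15 − 0.00188·1320/(2·2.14) = 1.0724 − 0.57981 = 0.49257.
h = 0.49257² = 0.24262 m.

0.243 m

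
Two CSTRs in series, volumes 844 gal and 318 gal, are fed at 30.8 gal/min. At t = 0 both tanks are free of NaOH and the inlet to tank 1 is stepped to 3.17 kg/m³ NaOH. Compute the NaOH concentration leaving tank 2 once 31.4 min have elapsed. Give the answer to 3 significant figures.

Species balance on tank i: dCᵢ/dt = (Cᵢ₋₁ − Cᵢ)/τᵢ with τᵢ = Vᵢ/Q.
τ₁ = 844/30.8 = 27.403 min; τ₂ = 318/30.8 = 10.325 min.
Tank 1: C₁ = C_in(1 − e^(−t/τ₁)). Tank 2 (τ₁ ≠ τ₂): C₂ = C_in[1 − (τ₁ e^(−t/τ₁) − τ₂ e^(−t/τ₂))/(τ₁ − τ₂)].
At t = 31.4: e^(−t/τ₁) = 0.31795, e^(−t/τ₂) = 0.047775.
C₂ = 3.17·[1 − (27.403·0.31795 − 10.325·0.047775)/(17.078)] = 3.17·0.51872 = 1.6443 kg/m³.

1.64 kg/m³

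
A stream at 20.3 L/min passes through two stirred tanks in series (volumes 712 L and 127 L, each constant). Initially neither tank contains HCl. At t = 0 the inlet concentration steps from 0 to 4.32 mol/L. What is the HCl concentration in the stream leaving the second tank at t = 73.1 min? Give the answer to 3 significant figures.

Each tank obeys Vᵢ dCᵢ/dt = Q(Cᵢ₋₁ − Cᵢ), so τᵢ = Vᵢ/Q.
τ₁ = 712/20.3 = 35.074 min; τ₂ = 127/20.3 = 6.2562 min.
Solving the cascade with C₁(0)=C₂(0)=0 gives C₂(t) = C_in[1 − (τ₁ e^(−t/τ₁) − τ₂ e^(−t/τ₂))/(τ₁ − τ₂)].
At t = 73.1: e^(−t/τ₁) = 0.12441, e^(−t/τ₂) = 8.4235e-06.
C₂ = 4.32·[1 − (35.074·0.12441 − 6.2562·8.4235e-06)/(28.818)] = 4.32·0.84858 = 3.6659 mol/L.

3.67 mol/L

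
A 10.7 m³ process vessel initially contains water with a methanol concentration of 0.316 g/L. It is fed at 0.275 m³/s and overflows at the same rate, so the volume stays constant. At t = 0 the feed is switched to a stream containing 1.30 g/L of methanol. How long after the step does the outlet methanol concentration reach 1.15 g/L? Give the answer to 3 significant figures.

73.2 s

Species balance: V dC/dt = Q(C_in − C) ⇒ τ = V/Q = 38.909 s.
C(t) = C_in + (C₀ − C_in) e^(−t/τ). Set C = 1.15 and solve for t:
e^(−t/τ) = (C − C_in)/(C₀ − C_in) = (1.15 − 1.30)/(0.316 − 1.30) = 0.15244
t = −τ ln(…) = 38.909 × 1.8810 = 73.188 s.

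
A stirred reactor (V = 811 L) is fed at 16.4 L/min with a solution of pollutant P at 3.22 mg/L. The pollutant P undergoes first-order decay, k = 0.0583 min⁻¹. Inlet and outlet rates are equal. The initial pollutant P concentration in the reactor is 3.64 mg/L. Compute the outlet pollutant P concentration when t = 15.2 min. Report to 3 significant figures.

V dC/dt = Q(C_in − C) − k V C.
dC/dt = (Q/V) C_in − (Q/V + k) C; effective rate a = Q/V + k = 0.020222 + 0.0583 = 0.078522 min⁻¹.
C_ss = Q C_in/(Q + kV) = 0.82925 mg/L; C(t) = C_ss + (C₀ − C_ss) e^(−a t).
C(15.2) = 0.82925 + (2.8107)·e^(−0.078522·15.2) = 0.82925 + (2.8107)·0.30315 = 1.6813 mg/L.

1.68 mg/L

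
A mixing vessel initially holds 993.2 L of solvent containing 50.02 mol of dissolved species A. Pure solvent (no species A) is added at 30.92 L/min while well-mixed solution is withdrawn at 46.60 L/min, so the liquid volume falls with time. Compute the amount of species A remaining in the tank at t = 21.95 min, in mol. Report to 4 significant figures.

Let m(t) be the amount of species A. Volume: V(t) = V₀ + (Q_in − Q_out) t = 993.2 − 15.6800 t; V(21.95) = 649.024 L.
Solute balance: dm/dt = 0 − Q_out C = −Q_out m/V(t).
Separate: dm/m = −Q_out dt/V(t) ⇒ ln(m/m₀) = −(Q_out/(Q_in−Q_out)) ln(V/V₀).
m = m₀ (V₀/V)^(Q_out/(Q_in−Q_out)) = 50.02 × (993.2/649.024)^(-2.97194) = 14.1254 mol.

14.13 mol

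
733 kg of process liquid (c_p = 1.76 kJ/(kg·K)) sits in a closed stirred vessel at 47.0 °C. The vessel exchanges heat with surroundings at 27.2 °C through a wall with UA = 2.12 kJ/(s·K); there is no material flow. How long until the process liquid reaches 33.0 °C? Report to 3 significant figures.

747 s

Lumped-capacitance energy balance: M c_p dT/dt = UA(T_amb − T).
τ = M c_p/UA = 608.53 s; T_ss = T_amb = 27.200 °C.
T(t) = T_ss + (T₀ − T_ss)e^(−t/τ); set T = 33.0:
t = −τ ln[(T − T_ss)/(T₀ − T_ss)] = −608.53 · ln(0.29293) = 747.17 s.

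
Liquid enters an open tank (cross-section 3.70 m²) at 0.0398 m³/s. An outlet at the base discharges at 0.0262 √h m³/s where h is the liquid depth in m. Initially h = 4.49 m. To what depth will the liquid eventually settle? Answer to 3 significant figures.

2.31 m

Accumulation of liquid (constant cross-section A): A dh/dt = Q_in − 0.0262 √h. At steady state dh/dt = 0:
Q_in = 0.0262 √h_ss ⇒ √h_ss = 0.0398/0.0262 = 1.5191.
h_ss = 1.5191² = 2.3076 m. (Since h₀ = 4.49 m > h_ss, the level will fall toward this value.)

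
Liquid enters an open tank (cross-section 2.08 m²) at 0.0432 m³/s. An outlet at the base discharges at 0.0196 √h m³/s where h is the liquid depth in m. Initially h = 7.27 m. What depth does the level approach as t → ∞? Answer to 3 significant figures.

4.86 m

A dh/dt = Q_in − 0.0196 √h. Steady state requires inflow = outflow:
Q_in = 0.0196 √h_ss ⇒ √h_ss = 0.0432/0.0196 = 2.2041.
h_ss = 2.2041² = 4.8580 m. (Since h₀ = 7.27 m > h_ss, the level will fall toward this value.)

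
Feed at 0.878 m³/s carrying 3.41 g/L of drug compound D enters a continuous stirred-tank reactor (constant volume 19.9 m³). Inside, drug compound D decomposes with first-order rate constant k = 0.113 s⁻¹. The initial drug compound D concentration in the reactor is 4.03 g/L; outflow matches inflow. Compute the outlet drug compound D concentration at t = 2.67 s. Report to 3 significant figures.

Species balance: V dC/dt = Q C_in − Q C − k V C.
This is linear with rate a = Q/V + k = 0.15712 s⁻¹.
C_ss = Q C_in/(Q + kV) = 0.95755 g/L; C(t) = C_ss + (C₀ − C_ss) e^(−a t).
C(2.67) = 0.95755 + (3.0724)·e^(−0.15712·2.67) = 0.95755 + (3.0724)·0.65737 = 2.9773 g/L.

2.98 g/L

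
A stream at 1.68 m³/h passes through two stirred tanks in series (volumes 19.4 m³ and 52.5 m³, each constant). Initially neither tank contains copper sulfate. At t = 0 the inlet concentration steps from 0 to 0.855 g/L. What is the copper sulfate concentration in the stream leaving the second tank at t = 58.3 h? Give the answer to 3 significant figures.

Species balance on tank i: dCᵢ/dt = (Cᵢ₋₁ − Cᵢ)/τᵢ with τᵢ = Vᵢ/Q.
τ₁ = 19.4/1.68 = 11.548 h; τ₂ = 52.5/1.68 = 31.250 h.
Tank 1: C₁ = C_in(1 − e^(−t/τ₁)). Tank 2 (τ₁ ≠ τ₂): C₂ = C_in[1 − (τ₁ e^(−t/τ₁) − τ₂ e^(−t/τ₂))/(τ₁ − τ₂)].
At t = 58.3: e^(−t/τ₁) = 0.0064179, e^(−t/τ₂) = 0.15480.
C₂ = 0.855·[1 − (11.548·0.0064179 − 31.250·0.15480)/(-19.702)] = 0.855·0.75823 = 0.64828 g/L.

0.648 g/L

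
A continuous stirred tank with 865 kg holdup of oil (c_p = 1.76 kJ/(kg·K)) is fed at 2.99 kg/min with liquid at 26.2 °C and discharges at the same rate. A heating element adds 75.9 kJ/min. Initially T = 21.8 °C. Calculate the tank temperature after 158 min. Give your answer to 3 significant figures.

29.7 °C

M c_p dT/dt = ṁ c_p (T_in − T) + Q̇.
τ = M/ṁ = 289.30 min; T_ss = T_in + Q̇/(ṁ c_p) = 26.2 + 75.9/(2.99·1.76) = 40.623 °C.
Integrating: T(t) = T_ss + (T₀ − T_ss) e^(−t/τ).
T(158) = 40.623 + (-18.823)·e^(−158/289.30) = 40.623 + (-18.823)·0.57918 = 29.721 °C.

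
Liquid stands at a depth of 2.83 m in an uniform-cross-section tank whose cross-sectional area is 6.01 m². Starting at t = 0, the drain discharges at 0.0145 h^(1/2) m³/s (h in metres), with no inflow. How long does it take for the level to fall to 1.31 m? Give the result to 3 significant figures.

With no inflow, A dh/dt = −0.0145 √h.
Separate and integrate: 2(√h − √h₀) = −(0.0145/A) t.
t = 2A(√h₀ − √h)/0.0145 = 2·6.01·(√2.83 − √1.31)/0.0145
  = 12.020 × (1.6823 − 1.1446) / 0.0145 = 445.74 s.

446 s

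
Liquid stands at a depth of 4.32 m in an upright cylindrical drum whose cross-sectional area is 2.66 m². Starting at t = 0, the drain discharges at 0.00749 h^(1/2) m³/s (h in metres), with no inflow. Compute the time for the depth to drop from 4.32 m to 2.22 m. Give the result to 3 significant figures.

Volume balance on the tank: A dh/dt = −0.00749 √h.
Separate and integrate: 2(√h − √h₀) = −(0.00749/A) t.
t = 2A(√h₀ − √h)/0.00749 = 2·2.66·(√4.32 − √2.22)/0.00749
  = 5.3200 × (2.0785 − 1.4900) / 0.00749 = 418.00 s.

418 s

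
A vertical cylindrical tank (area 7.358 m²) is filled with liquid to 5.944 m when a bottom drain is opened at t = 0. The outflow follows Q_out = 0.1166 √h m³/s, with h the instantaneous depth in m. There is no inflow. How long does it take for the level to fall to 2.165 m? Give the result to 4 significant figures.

Mass balance (ρ constant): A dh/dt = −0.1166 √h.
∫ h^(−1/2) dh = −(0.1166/A) ∫ dt, giving 2√h = 2√h₀ − (0.1166/A) t.
t = 2A(√h₀ − √h)/0.1166 = 2·7.358·(√5.944 − √2.165)/0.1166
  = 14.7160 × (2.43803 − 1.47139) / 0.1166 = 121.999 s.

122.0 s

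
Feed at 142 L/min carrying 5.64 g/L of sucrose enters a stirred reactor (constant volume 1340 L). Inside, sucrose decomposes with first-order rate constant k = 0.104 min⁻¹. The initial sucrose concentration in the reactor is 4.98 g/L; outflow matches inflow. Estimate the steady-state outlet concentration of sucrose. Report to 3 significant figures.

Accumulation = in − out − consumed: V dC/dt = Q C_in − Q C − k V C.
Steady state (dC/dt = 0): C_ss = Q C_in/(Q + kV) = C_in/(1 + kV/Q).
C_ss = 142·5.64/(142 + 0.104·1340) = 800.88/281.36 = 2.8465 g/L.

2.85 g/L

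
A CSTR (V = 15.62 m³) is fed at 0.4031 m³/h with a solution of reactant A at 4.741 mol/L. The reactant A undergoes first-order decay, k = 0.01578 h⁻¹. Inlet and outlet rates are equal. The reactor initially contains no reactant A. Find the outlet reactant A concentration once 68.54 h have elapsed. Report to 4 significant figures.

V dC/dt = Q(C_in − C) − k V C.
This is linear with rate a = Q/V + k = 0.0415867 h⁻¹.
C_ss = Q C_in/(Q + kV) = 2.94203 mol/L; C(t) = C_ss + (C₀ − C_ss) e^(−a t).
C(68.54) = 2.94203 + (-2.94203)·e^(−0.0415867·68.54) = 2.94203 + (-2.94203)·0.0578241 = 2.77191 mol/L.

2.772 mol/L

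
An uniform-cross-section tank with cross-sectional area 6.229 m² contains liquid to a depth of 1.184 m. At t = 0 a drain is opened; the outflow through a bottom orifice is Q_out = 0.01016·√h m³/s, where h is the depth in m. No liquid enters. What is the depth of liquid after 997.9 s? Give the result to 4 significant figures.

0.07524 m

Mass balance (ρ constant): A dh/dt = −0.01016 √h.
This is separable: 2 d(√h)/dt = −0.01016/A, so √h = √h₀ − (0.01016/(2A)) t.
√h = √1.184 − 0.01016·997.9/(2·6.229) = 1.08812 − 0.813828 = 0.274290.
h = 0.274290² = 0.0752350 m.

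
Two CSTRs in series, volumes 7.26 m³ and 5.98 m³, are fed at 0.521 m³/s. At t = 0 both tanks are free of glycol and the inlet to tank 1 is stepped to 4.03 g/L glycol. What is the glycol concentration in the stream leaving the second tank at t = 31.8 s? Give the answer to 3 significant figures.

Species balance on tank i: dCᵢ/dt = (Cᵢ₋₁ − Cᵢ)/τᵢ with τᵢ = Vᵢ/Q.
τ₁ = 7.26/0.521 = 13.935 s; τ₂ = 5.98/0.521 = 11.478 s.
Solving the cascade with C₁(0)=C₂(0)=0 gives C₂(t) = C_in[1 − (τ₁ e^(−t/τ₁) − τ₂ e^(−t/τ₂))/(τ₁ − τ₂)].
At t = 31.8: e^(−t/τ₁) = 0.10207, e^(−t/τ₂) = 0.062628.
C₂ = 4.03·[1 − (13.935·0.10207 − 11.478·0.062628)/(2.4568)] = 4.03·0.71365 = 2.8760 g/L.

2.88 g/L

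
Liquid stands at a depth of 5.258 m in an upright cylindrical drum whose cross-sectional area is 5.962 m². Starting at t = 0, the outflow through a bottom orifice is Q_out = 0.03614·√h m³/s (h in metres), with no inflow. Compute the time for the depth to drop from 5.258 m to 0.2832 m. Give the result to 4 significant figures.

581.0 s

A dh/dt = −Q_out = −0.03614 √h.
This is separable: 2 d(√h)/dt = −0.03614/A, so √h = √h₀ − (0.03614/(2A)) t.
t = 2A(√h₀ − √h)/0.03614 = 2·5.962·(√5.258 − √0.2832)/0.03614
  = 11.9240 × (2.29303 − 0.532165) / 0.03614 = 580.979 s.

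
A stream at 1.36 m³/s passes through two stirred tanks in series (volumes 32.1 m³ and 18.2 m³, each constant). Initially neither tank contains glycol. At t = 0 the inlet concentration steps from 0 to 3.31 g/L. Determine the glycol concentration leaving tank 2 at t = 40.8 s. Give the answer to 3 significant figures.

Each tank obeys Vᵢ dCᵢ/dt = Q(Cᵢ₋₁ − Cᵢ), so τᵢ = Vᵢ/Q.
τ₁ = 32.1/1.36 = 23.603 s; τ₂ = 18.2/1.36 = 13.382 s.
Tank 1: C₁ = C_in(1 − e^(−t/τ₁)). Tank 2 (τ₁ ≠ τ₂): C₂ = C_in[1 − (τ₁ e^(−t/τ₁) − τ₂ e^(−t/τ₂))/(τ₁ − τ₂)].
At t = 40.8: e^(−t/τ₁) = 0.17753, e^(−t/τ₂) = 0.047416.
C₂ = 3.31·[1 − (23.603·0.17753 − 13.382·0.047416)/(10.221)] = 3.31·0.65210 = 2.1584 g/L.

2.16 g/L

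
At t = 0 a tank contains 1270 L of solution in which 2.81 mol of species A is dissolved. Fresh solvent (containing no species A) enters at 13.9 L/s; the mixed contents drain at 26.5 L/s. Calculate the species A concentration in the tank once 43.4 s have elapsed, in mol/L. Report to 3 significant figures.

Total volume: dV/dt = Q_in − Q_out = -12.600 L/s, so V(t) = 1270 − 12.600 t and V(43.4) = 723.16 L.
No species A enters, so dm/dt = −Q_out · (m/V).
Separate: dm/m = −Q_out dt/V(t) ⇒ ln(m/m₀) = −(Q_out/(Q_in−Q_out)) ln(V/V₀).
m = m₀ (V₀/V)^(Q_out/(Q_in−Q_out)) = 2.81 × (1270/723.16)^(-2.1032) = 0.85968 mol.
C = m/V = 0.85968/723.16 = 0.0011888 mol/L.

0.00119 mol/L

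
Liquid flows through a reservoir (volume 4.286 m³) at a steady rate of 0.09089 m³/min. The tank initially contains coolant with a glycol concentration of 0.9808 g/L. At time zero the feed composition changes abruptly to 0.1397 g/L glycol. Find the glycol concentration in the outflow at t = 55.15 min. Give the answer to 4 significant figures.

0.4009 g/L

Unsteady species balance (constant V, well mixed): V dC/dt = Q(C_in − C).
So dC/dt = (C_in − C)/τ with τ = V/Q = 4.286/0.09089 = 47.1559 min.
This is linear first-order; C(t) = C_in + (C₀ − C_in) e^(−t/τ).
C(55.15) = 0.1397 + (0.9808 − 0.1397)·e^(−55.15/47.1559) = 0.1397 + (0.841100)·0.310514 = 0.400874 g/L.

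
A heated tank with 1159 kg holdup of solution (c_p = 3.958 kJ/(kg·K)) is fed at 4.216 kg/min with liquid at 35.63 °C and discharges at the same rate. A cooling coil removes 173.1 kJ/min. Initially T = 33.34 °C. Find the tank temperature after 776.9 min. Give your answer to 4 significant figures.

First-law balance (no shaft work): M c_p dT/dt = ṁ c_p (T_in − T) − 173.1.
τ = M/ṁ = 274.905 min; T_ss = T_in − Q̇/(ṁ c_p) = 35.63 − 173.1/(4.216·3.958) = 25.2566 °C.
Solution: T(t) = T_ss + (T₀ − T_ss) e^(−t/τ).
T(776.9) = 25.2566 + (8.08339)·e^(−776.9/274.905) = 25.2566 + (8.08339)·0.0592455 = 25.7355 °C.

25.74 °C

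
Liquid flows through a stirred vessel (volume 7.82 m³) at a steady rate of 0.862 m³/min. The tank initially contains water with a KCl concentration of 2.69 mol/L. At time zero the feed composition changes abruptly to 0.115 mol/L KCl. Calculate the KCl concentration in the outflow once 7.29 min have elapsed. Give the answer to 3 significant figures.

Species balance on the tank: V dC/dt = Q(C_in − C).
Time constant τ = V/Q = 7.82/0.862 = 9.0719 min.
Integrating: C(t) = C_in + (C₀ − C_in) e^(−t/τ).
C(7.29) = 0.115 + (2.69 − 0.115)·e^(−7.29/9.0719) = 0.115 + (2.5750)·0.44772 = 1.2679 mol/L.

1.27 mol/L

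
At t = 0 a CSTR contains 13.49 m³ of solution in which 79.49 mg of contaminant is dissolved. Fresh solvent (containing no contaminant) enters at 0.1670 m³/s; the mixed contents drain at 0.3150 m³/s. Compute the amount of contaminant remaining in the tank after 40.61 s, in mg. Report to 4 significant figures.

22.66 mg

Total volume: dV/dt = Q_in − Q_out = -0.148000 m³/s, so V(t) = 13.49 − 0.148000 t and V(40.61) = 7.47972 m³.
Solute balance: dm/dt = 0 − Q_out C = −Q_out m/V(t).
Separate: dm/m = −Q_out dt/V(t) ⇒ ln(m/m₀) = −(Q_out/(Q_in−Q_out)) ln(V/V₀).
m = m₀ (V₀/V)^(Q_out/(Q_in−Q_out)) = 79.49 × (13.49/7.47972)^(-2.12838) = 22.6557 mg.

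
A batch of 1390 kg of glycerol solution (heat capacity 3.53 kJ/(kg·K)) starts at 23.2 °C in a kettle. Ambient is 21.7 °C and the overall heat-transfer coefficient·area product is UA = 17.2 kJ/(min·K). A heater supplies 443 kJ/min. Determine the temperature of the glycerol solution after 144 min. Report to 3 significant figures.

32.8 °C

M c_p dT/dt = −UA(T − T_amb) + Q̇.
dT/dt = (T_ss − T)/τ with T_ss = T_amb + Q̇/UA = 21.7 + 443/17.2 = 47.456 °C, τ = M c_p/UA = 1390·3.53/17.2 = 285.27 min.
Solution: T(t) = T_ss + (T₀ − T_ss) e^(−t/τ).
T(144) = 47.456 + (-24.256)·0.60364 = 32.814 °C.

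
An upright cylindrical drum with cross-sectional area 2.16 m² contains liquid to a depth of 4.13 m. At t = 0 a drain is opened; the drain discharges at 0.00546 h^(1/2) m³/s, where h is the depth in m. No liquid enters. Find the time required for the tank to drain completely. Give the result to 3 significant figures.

Volume balance on the tank: A dh/dt = −0.00546 √h.
This is separable: 2 d(√h)/dt = −0.00546/A, so √h = √h₀ − (0.00546/(2A)) t.
Tank is empty when √h = 0: t_empty = 2A√h₀/0.00546.
t_empty = 2·2.16·√4.13/0.00546 = 4.3200·2.0322/0.00546 = 1607.9 s.

1610 s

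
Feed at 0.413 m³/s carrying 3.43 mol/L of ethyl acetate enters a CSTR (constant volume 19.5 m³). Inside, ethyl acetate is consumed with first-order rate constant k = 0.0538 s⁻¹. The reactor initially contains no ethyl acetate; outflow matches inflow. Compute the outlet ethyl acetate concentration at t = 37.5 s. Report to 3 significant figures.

Accumulation = in − out − consumed: V dC/dt = Q C_in − Q C − k V C.
dC/dt = (Q/V) C_in − (Q/V + k) C; effective rate a = Q/V + k = 0.021179 + 0.0538 = 0.074979 s⁻¹.
C_ss = Q C_in/(Q + kV) = 0.96887 mol/L; C(t) = C_ss + (C₀ − C_ss) e^(−a t).
C(37.5) = 0.96887 + (-0.96887)·e^(−0.074979·37.5) = 0.96887 + (-0.96887)·0.060101 = 0.91064 mol/L.

0.911 mol/L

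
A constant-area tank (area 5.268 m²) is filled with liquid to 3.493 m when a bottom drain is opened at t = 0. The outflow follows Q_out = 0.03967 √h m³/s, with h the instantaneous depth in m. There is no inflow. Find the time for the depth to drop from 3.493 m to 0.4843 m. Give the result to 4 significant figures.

With no inflow, A dh/dt = −0.03967 √h.
∫ h^(−1/2) dh = −(0.03967/A) ∫ dt, giving 2√h = 2√h₀ − (0.03967/A) t.
t = 2A(√h₀ − √h)/0.03967 = 2·5.268·(√3.493 − √0.4843)/0.03967
  = 10.5360 × (1.86896 − 0.695917) / 0.03967 = 311.549 s.

311.5 s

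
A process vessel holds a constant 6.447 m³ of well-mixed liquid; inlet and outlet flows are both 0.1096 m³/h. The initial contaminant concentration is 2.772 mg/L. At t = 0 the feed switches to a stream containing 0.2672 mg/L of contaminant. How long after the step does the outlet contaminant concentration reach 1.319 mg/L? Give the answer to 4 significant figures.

Transient balance on the dissolved component: V dC/dt = Q(C_in − C), so τ = V/Q = 58.8230 h.
C(t) = C_in + (C₀ − C_in) e^(−t/τ). Set C = 1.319 and solve for t:
e^(−t/τ) = (C − C_in)/(C₀ − C_in) = (1.319 − 0.2672)/(2.772 − 0.2672) = 0.419914
t = −τ ln(…) = 58.8230 × 0.867706 = 51.0411 h.

51.04 h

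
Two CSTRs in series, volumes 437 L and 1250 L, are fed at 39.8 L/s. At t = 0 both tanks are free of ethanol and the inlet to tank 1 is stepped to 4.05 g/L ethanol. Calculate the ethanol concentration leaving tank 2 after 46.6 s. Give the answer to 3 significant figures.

Time constants: τᵢ = Vᵢ/Q for each well-mixed tank.
τ₁ = 437/39.8 = 10.980 s; τ₂ = 1250/39.8 = 31.407 s.
Tank 1: C₁ = C_in(1 − e^(−t/τ₁)). Tank 2 (τ₁ ≠ τ₂): C₂ = C_in[1 − (τ₁ e^(−t/τ₁) − τ₂ e^(−t/τ₂))/(τ₁ − τ₂)].
At t = 46.6: e^(−t/τ₁) = 0.014348, e^(−t/τ₂) = 0.22679.
C₂ = 4.05·[1 − (10.980·0.014348 − 31.407·0.22679)/(-20.427)] = 4.05·0.65902 = 2.6690 g/L.

2.67 g/L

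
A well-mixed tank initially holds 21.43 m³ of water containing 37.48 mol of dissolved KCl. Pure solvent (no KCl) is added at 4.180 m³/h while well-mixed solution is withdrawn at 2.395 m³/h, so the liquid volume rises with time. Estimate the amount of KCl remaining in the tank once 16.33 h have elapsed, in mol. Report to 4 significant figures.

Total volume: dV/dt = Q_in − Q_out = 1.78500 m³/h, so V(t) = 21.43 + 1.78500 t and V(16.33) = 50.5790 m³.
Species balance (pure solvent in): dm/dt = −Q_out · m/V(t).
Separate: dm/m = −Q_out dt/V(t) ⇒ ln(m/m₀) = −(Q_out/(Q_in−Q_out)) ln(V/V₀).
m = m₀ (V₀/V)^(Q_out/(Q_in−Q_out)) = 37.48 × (21.43/50.5790)^(1.34174) = 11.8413 mol.

11.84 mol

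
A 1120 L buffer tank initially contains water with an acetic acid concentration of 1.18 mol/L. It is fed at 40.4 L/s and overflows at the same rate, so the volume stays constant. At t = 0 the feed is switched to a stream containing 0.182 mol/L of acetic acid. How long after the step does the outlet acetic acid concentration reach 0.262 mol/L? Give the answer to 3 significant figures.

Species balance: V dC/dt = Q(C_in − C) ⇒ τ = V/Q = 27.723 s.
C(t) = C_in + (C₀ − C_in) e^(−t/τ). Set C = 0.262 and solve for t:
e^(−t/τ) = (C − C_in)/(C₀ − C_in) = (0.262 − 0.182)/(1.18 − 0.182) = 0.080160
t = −τ ln(…) = 27.723 × 2.5237 = 69.965 s.

70.0 s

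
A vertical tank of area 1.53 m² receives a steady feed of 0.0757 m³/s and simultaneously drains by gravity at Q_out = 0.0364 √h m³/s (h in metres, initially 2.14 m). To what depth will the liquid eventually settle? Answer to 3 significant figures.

Volume balance on the tank: A dh/dt = Q_in − 0.0364 √h. At steady state dh/dt = 0:
Q_in = 0.0364 √h_ss ⇒ √h_ss = 0.0757/0.0364 = 2.0797.
h_ss = 2.0797² = 4.3250 m. (Since h₀ = 2.14 m < h_ss, the level will rise toward this value.)

4.33 m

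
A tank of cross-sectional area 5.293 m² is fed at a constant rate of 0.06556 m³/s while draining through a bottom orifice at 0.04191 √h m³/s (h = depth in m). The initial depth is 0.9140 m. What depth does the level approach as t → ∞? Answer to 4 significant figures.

2.447 m

Level balance: A dh/dt = 0.06556 − 0.04191 √h. Setting dh/dt = 0:
Q_in = 0.04191 √h_ss ⇒ √h_ss = 0.06556/0.04191 = 1.56430.
h_ss = 1.56430² = 2.44705 m. (Since h₀ = 0.9140 m < h_ss, the level will rise toward this value.)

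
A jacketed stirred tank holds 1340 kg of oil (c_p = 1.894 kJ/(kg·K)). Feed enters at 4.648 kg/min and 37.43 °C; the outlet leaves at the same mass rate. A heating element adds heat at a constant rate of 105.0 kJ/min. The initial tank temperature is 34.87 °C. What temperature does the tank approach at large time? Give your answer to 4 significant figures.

Energy balance: M c_p dT/dt = ṁ c_p (T_in − T) + 105.0.
At steady state dT/dt = 0 ⇒ T_ss = T_in + Q̇/(ṁ c_p) = 37.43 + 105.0/(4.648·1.894) = 49.3573 °C.

49.36 °C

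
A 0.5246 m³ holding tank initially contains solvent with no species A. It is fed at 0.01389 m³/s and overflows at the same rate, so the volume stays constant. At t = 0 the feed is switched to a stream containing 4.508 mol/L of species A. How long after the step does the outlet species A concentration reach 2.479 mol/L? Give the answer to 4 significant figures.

Species balance: V dC/dt = Q(C_in − C) ⇒ τ = V/Q = 37.7682 s.
C(t) = C_in + (C₀ − C_in) e^(−t/τ). Set C = 2.479 and solve for t:
e^(−t/τ) = (C − C_in)/(C₀ − C_in) = (2.479 − 4.508)/(0 − 4.508) = 0.450089
t = −τ ln(…) = 37.7682 × 0.798311 = 30.1507 s.

30.15 s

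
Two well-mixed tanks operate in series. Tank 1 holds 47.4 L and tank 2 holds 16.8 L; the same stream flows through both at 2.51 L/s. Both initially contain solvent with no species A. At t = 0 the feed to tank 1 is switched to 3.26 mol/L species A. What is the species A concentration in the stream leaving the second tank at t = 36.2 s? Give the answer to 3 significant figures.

2.53 mol/L

Time constants: τᵢ = Vᵢ/Q for each well-mixed tank.
τ₁ = 47.4/2.51 = 18.884 s; τ₂ = 16.8/2.51 = 6.6932 s.
Tank 1: C₁ = C_in(1 − e^(−t/τ₁)). Tank 2 (τ₁ ≠ τ₂): C₂ = C_in[1 − (τ₁ e^(−t/τ₁) − τ₂ e^(−t/τ₂))/(τ₁ − τ₂)].
At t = 36.2: e^(−t/τ₁) = 0.14706, e^(−t/τ₂) = 0.0044786.
C₂ = 3.26·[1 − (18.884·0.14706 − 6.6932·0.0044786)/(12.191)] = 3.26·0.77466 = 2.5254 mol/L.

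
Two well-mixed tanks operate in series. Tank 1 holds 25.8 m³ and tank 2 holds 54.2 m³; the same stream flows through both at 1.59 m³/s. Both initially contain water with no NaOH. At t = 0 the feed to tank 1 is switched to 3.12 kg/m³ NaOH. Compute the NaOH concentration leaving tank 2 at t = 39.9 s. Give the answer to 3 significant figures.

1.52 kg/m³

Each tank obeys Vᵢ dCᵢ/dt = Q(Cᵢ₋₁ − Cᵢ), so τᵢ = Vᵢ/Q.
τ₁ = 25.8/1.59 = 16.226 s; τ₂ = 54.2/1.59 = 34.088 s.
Tank 1: C₁ = C_in(1 − e^(−t/τ₁)). Tank 2 (τ₁ ≠ τ₂): C₂ = C_in[1 − (τ₁ e^(−t/τ₁) − τ₂ e^(−t/τ₂))/(τ₁ − τ₂)].
At t = 39.9: e^(−t/τ₁) = 0.085524, e^(−t/τ₂) = 0.31021.
C₂ = 3.12·[1 − (16.226·0.085524 − 34.088·0.31021)/(-17.862)] = 3.12·0.48567 = 1.5153 kg/m³.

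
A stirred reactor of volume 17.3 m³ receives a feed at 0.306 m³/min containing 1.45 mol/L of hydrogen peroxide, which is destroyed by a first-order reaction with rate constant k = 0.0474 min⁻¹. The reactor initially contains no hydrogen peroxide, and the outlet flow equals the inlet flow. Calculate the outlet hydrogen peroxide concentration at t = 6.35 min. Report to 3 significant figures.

0.133 mol/L

Species balance: V dC/dt = Q C_in − Q C − k V C.
This is linear with rate a = Q/V + k = 0.065088 min⁻¹.
C_ss = Q C_in/(Q + kV) = 0.39404 mol/L; C(t) = C_ss + (C₀ − C_ss) e^(−a t).
C(6.35) = 0.39404 + (-0.39404)·e^(−0.065088·6.35) = 0.39404 + (-0.39404)·0.66146 = 0.13340 mol/L.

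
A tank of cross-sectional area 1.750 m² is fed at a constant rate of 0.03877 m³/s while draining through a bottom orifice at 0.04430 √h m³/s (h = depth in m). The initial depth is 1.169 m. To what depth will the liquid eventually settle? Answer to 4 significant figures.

0.7659 m

Level balance: A dh/dt = 0.03877 − 0.04430 √h. Setting dh/dt = 0:
Q_in = 0.04430 √h_ss ⇒ √h_ss = 0.03877/0.04430 = 0.875169.
h_ss = 0.875169² = 0.765921 m. (Since h₀ = 1.169 m > h_ss, the level will fall toward this value.)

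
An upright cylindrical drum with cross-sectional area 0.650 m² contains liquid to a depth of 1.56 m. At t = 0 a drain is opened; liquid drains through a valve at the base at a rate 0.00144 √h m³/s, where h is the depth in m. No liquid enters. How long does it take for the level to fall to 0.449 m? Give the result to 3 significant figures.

With no inflow, A dh/dt = −0.00144 √h.
Separate and integrate: 2(√h − √h₀) = −(0.00144/A) t.
t = 2A(√h₀ − √h)/0.00144 = 2·0.650·(√1.56 − √0.449)/0.00144
  = 1.3000 × (1.2490 − 0.67007) / 0.00144 = 522.64 s.

523 s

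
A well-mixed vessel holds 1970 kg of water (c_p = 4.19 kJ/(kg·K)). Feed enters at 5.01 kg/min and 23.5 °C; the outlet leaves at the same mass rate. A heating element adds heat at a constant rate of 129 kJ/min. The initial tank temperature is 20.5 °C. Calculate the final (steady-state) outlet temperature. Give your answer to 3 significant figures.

Energy balance: M c_p dT/dt = ṁ c_p (T_in − T) + 129.
At steady state dT/dt = 0 ⇒ T_ss = T_in + Q̇/(ṁ c_p) = 23.5 + 129/(5.01·4.19) = 29.645 °C.

29.6 °C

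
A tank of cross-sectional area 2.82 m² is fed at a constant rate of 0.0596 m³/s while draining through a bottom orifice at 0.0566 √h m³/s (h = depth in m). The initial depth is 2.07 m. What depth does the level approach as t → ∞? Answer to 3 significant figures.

1.11 m

A dh/dt = Q_in − 0.0566 √h. Steady state requires inflow = outflow:
Q_in = 0.0566 √h_ss ⇒ √h_ss = 0.0596/0.0566 = 1.0530.
h_ss = 1.0530² = 1.1088 m. (Since h₀ = 2.07 m > h_ss, the level will fall toward this value.)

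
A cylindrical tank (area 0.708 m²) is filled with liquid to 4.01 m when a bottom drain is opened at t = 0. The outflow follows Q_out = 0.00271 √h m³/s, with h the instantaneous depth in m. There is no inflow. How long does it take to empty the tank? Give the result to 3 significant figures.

1050 s

With no inflow, A dh/dt = −0.00271 √h.
∫ h^(−1/2) dh = −(0.00271/A) ∫ dt, giving 2√h = 2√h₀ − (0.00271/A) t.
Tank is empty when √h = 0: t_empty = 2A√h₀/0.00271.
t_empty = 2·0.708·√4.01/0.00271 = 1.4160·2.0025/0.00271 = 1046.3 s.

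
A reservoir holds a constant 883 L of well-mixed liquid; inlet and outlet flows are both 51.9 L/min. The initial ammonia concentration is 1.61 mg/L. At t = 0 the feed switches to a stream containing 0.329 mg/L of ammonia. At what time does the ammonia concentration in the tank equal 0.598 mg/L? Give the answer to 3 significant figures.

Species balance on the tank: V dC/dt = Q(C_in − C), so τ = V/Q = 17.013 min.
C(t) = C_in + (C₀ − C_in) e^(−t/τ). Set C = 0.598 and solve for t:
e^(−t/τ) = (C − C_in)/(C₀ − C_in) = (0.598 − 0.329)/(1.61 − 0.329) = 0.20999
t = −τ ln(…) = 17.013 × 1.5607 = 26.553 min.

26.6 min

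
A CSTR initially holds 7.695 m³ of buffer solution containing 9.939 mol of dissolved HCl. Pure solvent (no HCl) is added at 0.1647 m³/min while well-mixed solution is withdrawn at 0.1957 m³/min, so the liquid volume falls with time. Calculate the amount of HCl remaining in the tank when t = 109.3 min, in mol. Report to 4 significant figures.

0.2547 mol

Let m(t) be the amount of HCl. Volume: V(t) = V₀ + (Q_in − Q_out) t = 7.695 − 0.0310000 t; V(109.3) = 4.30670 m³.
Species balance (pure solvent in): dm/dt = −Q_out · m/V(t).
Separate: dm/m = −Q_out dt/V(t) ⇒ ln(m/m₀) = −(Q_out/(Q_in−Q_out)) ln(V/V₀).
m = m₀ (V₀/V)^(Q_out/(Q_in−Q_out)) = 9.939 × (7.695/4.30670)^(-6.31290) = 0.254734 mol.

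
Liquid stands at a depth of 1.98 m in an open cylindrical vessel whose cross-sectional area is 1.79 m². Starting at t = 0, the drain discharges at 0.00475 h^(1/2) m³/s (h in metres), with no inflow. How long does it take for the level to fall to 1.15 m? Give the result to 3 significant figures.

252 s

A dh/dt = −Q_out = −0.00475 √h.
Separate and integrate: 2(√h − √h₀) = −(0.00475/A) t.
t = 2A(√h₀ − √h)/0.00475 = 2·1.79·(√1.98 − √1.15)/0.00475
  = 3.5800 × (1.4071 − 1.0724) / 0.00475 = 252.29 s.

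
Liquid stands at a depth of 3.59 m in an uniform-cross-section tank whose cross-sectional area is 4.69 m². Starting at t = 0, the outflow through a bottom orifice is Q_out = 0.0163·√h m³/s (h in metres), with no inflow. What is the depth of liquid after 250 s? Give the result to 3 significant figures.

Volume balance on the tank: A dh/dt = −0.0163 √h.
Separate and integrate: 2(√h − √h₀) = −(0.0163/A) t.
√h = √3.59 − 0.0163·250/(2·4.69) = 1.8947 − 0.43443 = 1.4603.
h = 1.4603² = 2.1325 m.

2.13 m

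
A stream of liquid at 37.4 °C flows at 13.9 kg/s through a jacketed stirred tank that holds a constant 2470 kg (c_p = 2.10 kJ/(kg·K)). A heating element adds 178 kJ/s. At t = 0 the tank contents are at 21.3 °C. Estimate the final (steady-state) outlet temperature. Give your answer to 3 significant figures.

43.5 °C

Unsteady energy balance on the tank contents: M c_p dT/dt = ṁ c_p (T_in − T) + 178.
At steady state dT/dt = 0 ⇒ T_ss = T_in + Q̇/(ṁ c_p) = 37.4 + 178/(13.9·2.10) = 43.498 °C.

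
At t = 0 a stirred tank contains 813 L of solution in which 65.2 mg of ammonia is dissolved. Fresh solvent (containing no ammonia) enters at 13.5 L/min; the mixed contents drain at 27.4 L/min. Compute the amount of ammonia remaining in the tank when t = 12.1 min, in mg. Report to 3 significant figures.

41.3 mg

Let m(t) be the amount of ammonia. Volume: V(t) = V₀ + (Q_in − Q_out) t = 813 − 13.900 t; V(12.1) = 644.81 L.
Species balance (pure solvent in): dm/dt = −Q_out · m/V(t).
Separate: dm/m = −Q_out dt/V(t) ⇒ ln(m/m₀) = −(Q_out/(Q_in−Q_out)) ln(V/V₀).
m = m₀ (V₀/V)^(Q_out/(Q_in−Q_out)) = 65.2 × (813/644.81)^(-1.9712) = 41.288 mg.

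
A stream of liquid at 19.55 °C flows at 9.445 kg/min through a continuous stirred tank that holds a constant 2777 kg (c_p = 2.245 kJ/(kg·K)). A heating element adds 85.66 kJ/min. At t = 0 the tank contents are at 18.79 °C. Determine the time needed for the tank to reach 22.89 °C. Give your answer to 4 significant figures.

566.1 min

Heat balance on the well-mixed liquid: M c_p dT/dt = ṁ c_p (T_in − T) + 85.66.
τ = M/ṁ = 294.018 min; T_ss = T_in + Q̇/(ṁ c_p) = 23.5898 °C.
T(t) = T_ss + (T₀ − T_ss) e^(−t/τ). Set T = 22.89:
e^(−t/τ) = (22.89 − 23.5898)/(18.79 − 23.5898) = 0.145798
t = −294.018 · ln(0.145798) = 566.142 min.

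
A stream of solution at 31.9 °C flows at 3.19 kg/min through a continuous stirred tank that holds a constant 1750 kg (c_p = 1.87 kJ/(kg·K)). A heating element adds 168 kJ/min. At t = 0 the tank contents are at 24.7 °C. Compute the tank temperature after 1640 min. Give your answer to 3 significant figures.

58.3 °C

Energy balance: M c_p dT/dt = ṁ c_p (T_in − T) + 168.
τ = M/ṁ = 548.59 min; T_ss = T_in + Q̇/(ṁ c_p) = 31.9 + 168/(3.19·1.87) = 60.063 °C.
Integrating: T(t) = T_ss + (T₀ − T_ss) e^(−t/τ).
T(1640) = 60.063 + (-35.363)·e^(−1640/548.59) = 60.063 + (-35.363)·0.050313 = 58.284 °C.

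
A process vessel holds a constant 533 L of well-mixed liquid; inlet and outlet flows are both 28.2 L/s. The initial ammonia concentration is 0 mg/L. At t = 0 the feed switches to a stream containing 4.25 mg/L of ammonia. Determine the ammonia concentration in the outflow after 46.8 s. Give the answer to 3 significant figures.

3.89 mg/L

Unsteady species balance (constant V, well mixed): V dC/dt = Q(C_in − C).
Time constant τ = V/Q = 533/28.2 = 18.901 s.
Solution: C(t) = C_in + (C₀ − C_in) e^(−t/τ).
C(46.8) = 4.25 + (0 − 4.25)·e^(−46.8/18.901) = 4.25 + (-4.2500)·0.084071 = 3.8927 mg/L.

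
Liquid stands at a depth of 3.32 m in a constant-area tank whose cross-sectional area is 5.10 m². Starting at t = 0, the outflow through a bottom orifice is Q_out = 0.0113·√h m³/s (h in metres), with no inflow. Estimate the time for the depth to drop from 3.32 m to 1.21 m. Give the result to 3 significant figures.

652 s

With no inflow, A dh/dt = −0.0113 √h.
∫ h^(−1/2) dh = −(0.0113/A) ∫ dt, giving 2√h = 2√h₀ − (0.0113/A) t.
t = 2A(√h₀ − √h)/0.0113 = 2·5.10·(√3.32 − √1.21)/0.0113
  = 10.200 × (1.8221 − 1.1000) / 0.0113 = 651.80 s.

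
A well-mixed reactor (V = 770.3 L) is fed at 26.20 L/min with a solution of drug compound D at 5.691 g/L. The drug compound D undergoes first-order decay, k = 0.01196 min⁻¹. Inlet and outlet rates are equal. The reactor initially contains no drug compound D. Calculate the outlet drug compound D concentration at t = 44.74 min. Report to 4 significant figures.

3.672 g/L

V dC/dt = Q(C_in − C) − k V C.
dC/dt = (Q/V) C_in − (Q/V + k) C; effective rate a = Q/V + k = 0.0340127 + 0.01196 = 0.0459727 min⁻¹.
C_ss = Q C_in/(Q + kV) = 4.21046 g/L; C(t) = C_ss + (C₀ − C_ss) e^(−a t).
C(44.74) = 4.21046 + (-4.21046)·e^(−0.0459727·44.74) = 4.21046 + (-4.21046)·0.127860 = 3.67211 g/L.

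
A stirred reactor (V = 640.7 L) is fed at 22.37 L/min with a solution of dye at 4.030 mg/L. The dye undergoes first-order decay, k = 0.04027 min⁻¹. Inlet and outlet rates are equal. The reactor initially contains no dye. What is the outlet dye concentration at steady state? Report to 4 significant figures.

1.871 mg/L

V dC/dt = Q(C_in − C) − k V C.
At steady state: 0 = Q C_in − (Q + kV) C_ss, so C_ss = Q C_in/(Q + kV).
C_ss = 22.37·4.030/(22.37 + 0.04027·640.7) = 90.1511/48.1710 = 1.87148 mg/L.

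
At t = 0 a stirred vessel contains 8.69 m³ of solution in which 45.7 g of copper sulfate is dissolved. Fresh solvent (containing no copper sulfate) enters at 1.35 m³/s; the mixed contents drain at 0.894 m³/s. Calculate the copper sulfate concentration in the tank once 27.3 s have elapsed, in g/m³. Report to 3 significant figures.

0.378 g/m³

Total volume: dV/dt = Q_in − Q_out = 0.45600 m³/s, so V(t) = 8.69 + 0.45600 t and V(27.3) = 21.139 m³.
Solute balance: dm/dt = 0 − Q_out C = −Q_out m/V(t).
Separate: dm/m = −Q_out dt/V(t) ⇒ ln(m/m₀) = −(Q_out/(Q_in−Q_out)) ln(V/V₀).
m = m₀ (V₀/V)^(Q_out/(Q_in−Q_out)) = 45.7 × (8.69/21.139)^(1.9605) = 7.9990 g.
C = m/V = 7.9990/21.139 = 0.37840 g/m³.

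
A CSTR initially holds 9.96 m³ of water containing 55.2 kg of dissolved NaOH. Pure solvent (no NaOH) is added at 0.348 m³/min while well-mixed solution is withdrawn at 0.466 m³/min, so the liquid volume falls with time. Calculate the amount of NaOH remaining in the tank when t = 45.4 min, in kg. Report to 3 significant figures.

Total volume: dV/dt = Q_in − Q_out = -0.11800 m³/min, so V(t) = 9.96 − 0.11800 t and V(45.4) = 4.6028 m³.
Species balance (pure solvent in): dm/dt = −Q_out · m/V(t).
dm/m = −Q_out dt/(V₀ − 0.11800 t); integrating gives ln(m/m₀) = −(Q_out/(Q_in−Q_out)) ln(V/V₀).
m = m₀ (V₀/V)^(Q_out/(Q_in−Q_out)) = 55.2 × (9.96/4.6028)^(-3.9492) = 2.6184 kg.

2.62 kg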